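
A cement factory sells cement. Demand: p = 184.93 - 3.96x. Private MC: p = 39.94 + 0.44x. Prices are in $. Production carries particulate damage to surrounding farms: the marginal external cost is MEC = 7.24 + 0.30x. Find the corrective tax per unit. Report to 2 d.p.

Social marginal cost = private MC + MEC = 47.18 + 0.74x.
Set SMC = demand: 47.18 + 0.74x = 184.93 - 3.96x → x* = 29.3085.
The Pigouvian tax equals MEC at x*: 7.24 + 0.30×29.3085 = 16.0326.

tax = $16.03 per unit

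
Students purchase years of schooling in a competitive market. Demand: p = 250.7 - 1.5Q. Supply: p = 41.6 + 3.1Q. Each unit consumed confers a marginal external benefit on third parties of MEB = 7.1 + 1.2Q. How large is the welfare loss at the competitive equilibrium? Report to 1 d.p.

Market equilibrium (private): 41.6 + 3.1Q = 250.7 - 1.5Q → Q_m = 45.4565.
Social marginal benefit = demand + MEB = 257.8 - 0.3Q.
Set SMB = MC: 257.8 - 0.3Q = 41.6 + 3.1Q → Q* = 63.5882.
Height of the DWL triangle at Q_m is SMB(Q_m) − MC(Q_m) = MEB(Q_m) = 61.6478.
DWL = ½ × 18.1317 × 61.6478 = 558.8897.

DWL = 558.9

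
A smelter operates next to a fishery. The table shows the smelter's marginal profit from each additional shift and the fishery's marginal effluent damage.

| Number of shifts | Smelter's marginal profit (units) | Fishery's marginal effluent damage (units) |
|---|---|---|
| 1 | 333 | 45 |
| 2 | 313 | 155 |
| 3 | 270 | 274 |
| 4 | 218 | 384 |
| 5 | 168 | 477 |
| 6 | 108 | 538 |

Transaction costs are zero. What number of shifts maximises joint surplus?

Bargaining reaches the level where marginal profit last exceeds marginal effluent damage.
That holds through level 2 (313 ≥ 155) but not at 3 (270 < 274).

2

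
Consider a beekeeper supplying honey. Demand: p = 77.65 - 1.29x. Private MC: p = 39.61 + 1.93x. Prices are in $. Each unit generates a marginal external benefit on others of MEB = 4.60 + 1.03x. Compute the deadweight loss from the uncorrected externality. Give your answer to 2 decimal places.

DWL = $64.19

Market equilibrium (private): 39.61 + 1.93x = 77.65 - 1.29x → x_m = 11.8137.
Social marginal cost = private MC − MEB = 35.01 + 0.90x.
Set SMC = demand: 35.01 + 0.90x = 77.65 - 1.29x → x* = 19.4703.
Height of the DWL triangle at x_m is demand(x_m) − SMC(x_m) = MEB(x_m) = 16.7681.
DWL = ½ × 7.6566 × 16.7681 = 64.1933.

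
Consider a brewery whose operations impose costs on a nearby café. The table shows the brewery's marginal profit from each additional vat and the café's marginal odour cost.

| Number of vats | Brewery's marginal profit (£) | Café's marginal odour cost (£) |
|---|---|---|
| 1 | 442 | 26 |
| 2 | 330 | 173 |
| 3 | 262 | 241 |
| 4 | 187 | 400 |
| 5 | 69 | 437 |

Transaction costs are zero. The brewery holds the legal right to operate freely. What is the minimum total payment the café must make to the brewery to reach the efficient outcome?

Left alone the brewery would choose level 5 (marginal profit stays positive).
Efficient level: k* = 3 (marginal profit ≥ marginal odour cost through 3).
The café must at least cover the brewery's forgone profit from cutting 5→3: 187 + 69 = 256.

£256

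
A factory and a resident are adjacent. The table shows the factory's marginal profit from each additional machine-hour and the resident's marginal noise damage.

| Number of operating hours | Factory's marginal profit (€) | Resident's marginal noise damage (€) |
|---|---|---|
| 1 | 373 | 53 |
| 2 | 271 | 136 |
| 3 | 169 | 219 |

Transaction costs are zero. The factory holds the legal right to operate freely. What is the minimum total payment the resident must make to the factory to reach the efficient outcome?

€169

Left alone the factory would choose level 3 (marginal profit stays positive).
Efficient level: k* = 2 (marginal profit ≥ marginal noise damage through 2).
The resident must at least cover the factory's forgone profit from cutting 3→2: 169 = 169.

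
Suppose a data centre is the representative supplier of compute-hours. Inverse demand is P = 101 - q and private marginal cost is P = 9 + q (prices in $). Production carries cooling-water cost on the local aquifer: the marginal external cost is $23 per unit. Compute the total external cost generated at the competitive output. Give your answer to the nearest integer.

$1058

Market equilibrium (private): 9 + q = 101 - q → q_m = 46.0000.
Total external cost = MEC × q_m = 23 × 46.0000 = 1058.0000.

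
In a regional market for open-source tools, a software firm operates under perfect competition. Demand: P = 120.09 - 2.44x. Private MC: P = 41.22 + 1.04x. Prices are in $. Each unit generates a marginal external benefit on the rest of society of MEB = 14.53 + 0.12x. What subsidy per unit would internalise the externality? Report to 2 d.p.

subsidy = $17.87 per unit

Social marginal cost = private MC − MEB = 26.69 + 0.92x.
Set SMC = demand: 26.69 + 0.92x = 120.09 - 2.44x → x* = 27.7976.
The Pigouvian subsidy equals MEB at x*: 14.53 + 0.12×27.7976 = 17.8657.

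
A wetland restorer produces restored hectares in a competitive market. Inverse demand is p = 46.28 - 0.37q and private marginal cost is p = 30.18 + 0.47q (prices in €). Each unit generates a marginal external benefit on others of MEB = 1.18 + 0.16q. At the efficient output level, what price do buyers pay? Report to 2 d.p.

Social marginal cost = private MC − MEB = 29.00 + 0.31q.
Set SMC = demand: 29.00 + 0.31q = 46.28 - 0.37q → q* = 25.4118.
Consumer price on the demand curve at q*: 46.28 − 0.37×25.4118 = 36.8776.

P = €36.88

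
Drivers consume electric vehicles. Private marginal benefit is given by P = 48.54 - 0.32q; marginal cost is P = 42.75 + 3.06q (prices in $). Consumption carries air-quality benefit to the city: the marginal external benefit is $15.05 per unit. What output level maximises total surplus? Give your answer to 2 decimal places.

Social marginal benefit = demand + MEB = 63.59 - 0.32q.
Set SMB = MC: 63.59 - 0.32q = 42.75 + 3.06q → q* = 6.1657.

q* = 6.17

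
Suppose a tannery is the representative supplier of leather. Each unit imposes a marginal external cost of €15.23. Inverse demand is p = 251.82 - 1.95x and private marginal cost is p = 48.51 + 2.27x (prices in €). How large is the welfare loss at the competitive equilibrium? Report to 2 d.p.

DWL = €27.48

Market equilibrium (private): 48.51 + 2.27x = 251.82 - 1.95x → x_m = 48.1777.
Social marginal cost = private MC + MEC = 63.74 + 2.27x.
Set SMC = demand: 63.74 + 2.27x = 251.82 - 1.95x → x* = 44.5687.
Height of the DWL triangle at x_m is SMC(x_m) − demand(x_m) = MEC(x_m) = 15.2300.
DWL = ½ × 3.6090 × 15.2300 = 27.4825.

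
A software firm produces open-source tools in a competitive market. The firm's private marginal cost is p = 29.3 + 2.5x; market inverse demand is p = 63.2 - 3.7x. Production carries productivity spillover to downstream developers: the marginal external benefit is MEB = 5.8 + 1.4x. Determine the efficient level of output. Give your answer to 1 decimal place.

x* = 8.3

Social marginal cost = private MC − MEB = 23.5 + 1.1x.
Set SMC = demand: 23.5 + 1.1x = 63.2 - 3.7x → x* = 8.2708.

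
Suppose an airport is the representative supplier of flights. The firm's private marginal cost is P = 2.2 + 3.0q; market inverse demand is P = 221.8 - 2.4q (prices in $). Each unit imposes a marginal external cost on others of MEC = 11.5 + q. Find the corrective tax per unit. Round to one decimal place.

Social marginal cost = private MC + MEC = 13.7 + 4.0q.
Set SMC = demand: 13.7 + 4.0q = 221.8 - 2.4q → q* = 32.5156.
The Pigouvian tax equals MEC at q*: 11.5 + 1.0×32.5156 = 44.0156.

tax = $44.0 per unit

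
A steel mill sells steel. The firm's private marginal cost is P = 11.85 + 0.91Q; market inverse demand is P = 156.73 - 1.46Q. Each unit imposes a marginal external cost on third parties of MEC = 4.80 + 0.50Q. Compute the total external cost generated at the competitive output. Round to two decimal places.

Market equilibrium (private): 11.85 + 0.91Q = 156.73 - 1.46Q → Q_m = 61.1308.
Total external cost = ∫₀^{Q_m} (4.80 + 0.50Q) dQ = 4.80×61.1308 + ½×0.50×61.1308² = 1227.6715.

1227.67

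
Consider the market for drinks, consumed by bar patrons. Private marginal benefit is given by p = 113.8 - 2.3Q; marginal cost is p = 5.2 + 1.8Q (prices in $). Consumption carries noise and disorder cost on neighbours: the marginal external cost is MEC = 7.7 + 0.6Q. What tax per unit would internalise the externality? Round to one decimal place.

tax = $20.6 per unit

Social marginal benefit = demand − MEC = 106.1 - 2.9Q.
Set SMB = MC: 106.1 - 2.9Q = 5.2 + 1.8Q → Q* = 21.4681.
The Pigouvian tax equals MEC at Q*: 7.7 + 0.6×21.4681 = 20.5809.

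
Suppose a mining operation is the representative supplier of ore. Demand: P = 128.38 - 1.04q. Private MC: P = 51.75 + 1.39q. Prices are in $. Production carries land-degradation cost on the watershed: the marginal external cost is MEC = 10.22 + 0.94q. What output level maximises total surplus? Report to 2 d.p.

Social marginal cost = private MC + MEC = 61.97 + 2.33q.
Set SMC = demand: 61.97 + 2.33q = 128.38 - 1.04q → q* = 19.7062.

q* = 19.71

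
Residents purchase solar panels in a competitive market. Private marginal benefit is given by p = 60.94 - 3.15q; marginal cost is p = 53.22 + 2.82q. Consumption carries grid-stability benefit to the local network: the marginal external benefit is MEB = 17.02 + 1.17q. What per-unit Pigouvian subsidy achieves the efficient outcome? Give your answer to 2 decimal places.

Social marginal benefit = demand + MEB = 77.96 - 1.98q.
Set SMB = MC: 77.96 - 1.98q = 53.22 + 2.82q → q* = 5.1542.
The Pigouvian subsidy equals MEB at q*: 17.02 + 1.17×5.1542 = 23.0504.

subsidy = 23.05 per unit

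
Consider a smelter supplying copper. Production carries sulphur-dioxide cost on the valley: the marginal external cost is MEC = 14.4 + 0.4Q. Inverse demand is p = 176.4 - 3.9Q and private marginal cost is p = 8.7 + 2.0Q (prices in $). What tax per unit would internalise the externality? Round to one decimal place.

tax = $24.1 per unit

Social marginal cost = private MC + MEC = 23.1 + 2.4Q.
Set SMC = demand: 23.1 + 2.4Q = 176.4 - 3.9Q → Q* = 24.3333.
The Pigouvian tax equals MEC at Q*: 14.4 + 0.4×24.3333 = 24.1333.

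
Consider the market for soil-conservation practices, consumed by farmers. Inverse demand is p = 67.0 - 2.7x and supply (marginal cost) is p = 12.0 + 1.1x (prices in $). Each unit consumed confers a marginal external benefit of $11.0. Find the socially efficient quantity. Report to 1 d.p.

Social marginal benefit = demand + MEB = 78.0 - 2.7x.
Set SMB = MC: 78.0 - 2.7x = 12.0 + 1.1x → x* = 17.3684.

x* = 17.4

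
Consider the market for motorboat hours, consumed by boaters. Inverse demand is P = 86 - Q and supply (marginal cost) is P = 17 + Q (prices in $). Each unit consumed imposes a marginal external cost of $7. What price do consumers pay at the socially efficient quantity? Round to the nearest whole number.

P = $55

Social marginal benefit = demand − MEC = 79 - Q.
Set SMB = MC: 79 - Q = 17 + Q → Q* = 31.0000.
Consumer price on the demand curve at Q*: 86 − 1×31.0000 = 55.0000.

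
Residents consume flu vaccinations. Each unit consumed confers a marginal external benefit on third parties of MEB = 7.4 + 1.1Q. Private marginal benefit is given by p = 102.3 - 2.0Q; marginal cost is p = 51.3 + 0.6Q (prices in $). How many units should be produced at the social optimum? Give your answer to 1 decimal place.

Social marginal benefit = demand + MEB = 109.7 - 0.9Q.
Set SMB = MC: 109.7 - 0.9Q = 51.3 + 0.6Q → Q* = 38.9333.

Q* = 38.9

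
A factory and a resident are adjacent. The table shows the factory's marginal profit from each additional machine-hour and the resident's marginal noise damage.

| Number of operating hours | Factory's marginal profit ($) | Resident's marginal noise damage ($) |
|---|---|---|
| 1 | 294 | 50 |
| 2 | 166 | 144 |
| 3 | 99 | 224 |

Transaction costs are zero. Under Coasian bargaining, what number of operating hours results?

2

Bargaining reaches the level where marginal profit last exceeds marginal noise damage.
That holds through level 2 (166 ≥ 144) but not at 3 (99 < 224).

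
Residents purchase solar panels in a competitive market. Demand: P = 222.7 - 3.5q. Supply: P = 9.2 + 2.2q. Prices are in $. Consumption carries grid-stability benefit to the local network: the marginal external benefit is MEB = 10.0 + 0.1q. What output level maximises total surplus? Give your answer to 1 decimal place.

Social marginal benefit = demand + MEB = 232.7 - 3.4q.
Set SMB = MC: 232.7 - 3.4q = 9.2 + 2.2q → q* = 39.9107.

q* = 39.9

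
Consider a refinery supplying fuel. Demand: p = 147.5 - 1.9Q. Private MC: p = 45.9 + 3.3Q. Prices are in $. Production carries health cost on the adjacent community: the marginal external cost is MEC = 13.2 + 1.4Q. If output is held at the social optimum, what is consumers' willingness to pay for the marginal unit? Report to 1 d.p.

P = $122.1

Social marginal cost = private MC + MEC = 59.1 + 4.7Q.
Set SMC = demand: 59.1 + 4.7Q = 147.5 - 1.9Q → Q* = 13.3939.
Consumer price on the demand curve at Q*: 147.5 − 1.9×13.3939 = 122.0516.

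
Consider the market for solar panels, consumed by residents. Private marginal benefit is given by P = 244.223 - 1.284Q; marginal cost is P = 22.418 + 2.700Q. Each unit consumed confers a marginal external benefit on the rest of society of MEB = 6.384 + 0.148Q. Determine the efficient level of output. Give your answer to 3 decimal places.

Social marginal benefit = demand + MEB = 250.607 - 1.136Q.
Set SMB = MC: 250.607 - 1.136Q = 22.418 + 2.700Q → Q* = 59.4862.

Q* = 59.486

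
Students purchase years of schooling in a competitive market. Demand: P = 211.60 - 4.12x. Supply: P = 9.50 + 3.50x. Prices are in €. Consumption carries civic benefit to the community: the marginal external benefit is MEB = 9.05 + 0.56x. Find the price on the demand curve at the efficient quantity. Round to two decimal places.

P = €88.38

Social marginal benefit = demand + MEB = 220.65 - 3.56x.
Set SMB = MC: 220.65 - 3.56x = 9.50 + 3.50x → x* = 29.9079.
Consumer price on the demand curve at x*: 211.60 − 4.12×29.9079 = 88.3795.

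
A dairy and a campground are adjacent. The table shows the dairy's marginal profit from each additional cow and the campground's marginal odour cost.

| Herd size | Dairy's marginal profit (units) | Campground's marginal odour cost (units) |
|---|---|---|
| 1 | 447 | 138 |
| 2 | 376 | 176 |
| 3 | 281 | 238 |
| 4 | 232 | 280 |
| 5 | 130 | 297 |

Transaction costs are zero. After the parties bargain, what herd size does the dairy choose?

Bargaining reaches the level where marginal profit last exceeds marginal odour cost.
That holds through level 3 (281 ≥ 238) but not at 4 (232 < 280).

3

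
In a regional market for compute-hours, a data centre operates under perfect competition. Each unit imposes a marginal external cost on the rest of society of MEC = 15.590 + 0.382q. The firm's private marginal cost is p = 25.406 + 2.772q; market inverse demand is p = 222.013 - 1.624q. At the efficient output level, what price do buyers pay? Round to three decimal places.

Social marginal cost = private MC + MEC = 40.996 + 3.154q.
Set SMC = demand: 40.996 + 3.154q = 222.013 - 1.624q → q* = 37.8855.
Consumer price on the demand curve at q*: 222.013 − 1.624×37.8855 = 160.4869.

P = 160.487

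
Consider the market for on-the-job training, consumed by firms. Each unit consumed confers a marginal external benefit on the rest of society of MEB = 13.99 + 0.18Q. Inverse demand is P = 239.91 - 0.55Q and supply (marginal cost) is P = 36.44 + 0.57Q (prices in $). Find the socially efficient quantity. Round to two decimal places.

Social marginal benefit = demand + MEB = 253.90 - 0.37Q.
Set SMB = MC: 253.90 - 0.37Q = 36.44 + 0.57Q → Q* = 231.3404.

Q* = 231.34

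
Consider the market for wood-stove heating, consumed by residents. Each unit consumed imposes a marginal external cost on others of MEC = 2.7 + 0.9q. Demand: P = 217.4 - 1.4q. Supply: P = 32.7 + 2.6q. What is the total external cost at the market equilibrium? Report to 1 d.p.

1084.1

Market equilibrium (private): 32.7 + 2.6q = 217.4 - 1.4q → q_m = 46.1750.
Total external cost = ∫₀^{q_m} (2.7 + 0.9q) dq = 2.7×46.1750 + ½×0.9×46.1750² = 1084.1313.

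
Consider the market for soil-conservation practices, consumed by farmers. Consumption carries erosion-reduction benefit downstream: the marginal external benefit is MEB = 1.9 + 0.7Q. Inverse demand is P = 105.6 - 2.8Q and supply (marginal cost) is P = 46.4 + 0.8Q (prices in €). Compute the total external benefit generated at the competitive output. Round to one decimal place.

€125.9

Market equilibrium (private): 46.4 + 0.8Q = 105.6 - 2.8Q → Q_m = 16.4444.
Total external benefit = ∫₀^{Q_m} (1.9 + 0.7Q) dQ = 1.9×16.4444 + ½×0.7×16.4444² = 125.8908.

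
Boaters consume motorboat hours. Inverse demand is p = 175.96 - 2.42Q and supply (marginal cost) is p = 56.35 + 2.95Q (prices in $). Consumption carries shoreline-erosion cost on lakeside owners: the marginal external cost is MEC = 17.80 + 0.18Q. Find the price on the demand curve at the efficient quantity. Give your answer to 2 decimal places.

P = $131.57

Social marginal benefit = demand − MEC = 158.16 - 2.60Q.
Set SMB = MC: 158.16 - 2.60Q = 56.35 + 2.95Q → Q* = 18.3441.
Consumer price on the demand curve at Q*: 175.96 − 2.42×18.3441 = 131.5673.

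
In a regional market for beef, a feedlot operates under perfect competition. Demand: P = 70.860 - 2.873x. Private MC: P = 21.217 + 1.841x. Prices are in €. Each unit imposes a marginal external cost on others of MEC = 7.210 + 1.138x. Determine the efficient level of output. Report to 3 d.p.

x* = 7.251

Social marginal cost = private MC + MEC = 28.427 + 2.979x.
Set SMC = demand: 28.427 + 2.979x = 70.860 - 2.873x → x* = 7.2510.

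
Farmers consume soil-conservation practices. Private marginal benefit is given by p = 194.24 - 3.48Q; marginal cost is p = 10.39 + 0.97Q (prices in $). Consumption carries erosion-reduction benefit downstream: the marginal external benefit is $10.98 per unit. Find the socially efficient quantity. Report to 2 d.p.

Q* = 43.78

Social marginal benefit = demand + MEB = 205.22 - 3.48Q.
Set SMB = MC: 205.22 - 3.48Q = 10.39 + 0.97Q → Q* = 43.7820.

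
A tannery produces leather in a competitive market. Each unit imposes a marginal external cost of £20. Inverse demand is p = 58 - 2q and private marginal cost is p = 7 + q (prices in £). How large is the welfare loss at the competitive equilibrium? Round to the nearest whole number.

DWL = £67

Market equilibrium (private): 7 + q = 58 - 2q → q_m = 17.0000.
Social marginal cost = private MC + MEC = 27 + q.
Set SMC = demand: 27 + q = 58 - 2q → q* = 10.3333.
Height of the DWL triangle at q_m is SMC(q_m) − demand(q_m) = MEC(q_m) = 20.0000.
DWL = ½ × 6.6667 × 20.0000 = 66.6670.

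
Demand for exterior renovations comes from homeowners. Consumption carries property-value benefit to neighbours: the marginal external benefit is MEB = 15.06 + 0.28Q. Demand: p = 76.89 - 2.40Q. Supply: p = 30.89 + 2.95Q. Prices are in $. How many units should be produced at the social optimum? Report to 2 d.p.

Q* = 12.04

Social marginal benefit = demand + MEB = 91.95 - 2.12Q.
Set SMB = MC: 91.95 - 2.12Q = 30.89 + 2.95Q → Q* = 12.0434.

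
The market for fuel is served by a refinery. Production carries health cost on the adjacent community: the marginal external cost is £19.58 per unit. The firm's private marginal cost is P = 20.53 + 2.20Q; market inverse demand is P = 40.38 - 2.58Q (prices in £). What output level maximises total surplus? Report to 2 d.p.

Q* = 0.06

Social marginal cost = private MC + MEC = 40.11 + 2.20Q.
Set SMC = demand: 40.11 + 2.20Q = 40.38 - 2.58Q → Q* = 0.0565.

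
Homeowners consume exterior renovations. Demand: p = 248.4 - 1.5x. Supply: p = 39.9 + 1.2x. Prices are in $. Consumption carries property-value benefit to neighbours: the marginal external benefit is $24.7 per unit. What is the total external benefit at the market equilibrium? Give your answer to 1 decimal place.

$1907.4

Market equilibrium (private): 39.9 + 1.2x = 248.4 - 1.5x → x_m = 77.2222.
Total external benefit = MEB × x_m = 24.7 × 77.2222 = 1907.3883.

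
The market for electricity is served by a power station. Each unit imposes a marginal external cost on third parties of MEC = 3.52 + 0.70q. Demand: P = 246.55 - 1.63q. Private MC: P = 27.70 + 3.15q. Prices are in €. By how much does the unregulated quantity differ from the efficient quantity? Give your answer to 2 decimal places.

6.49 units

Market equilibrium (private): 27.70 + 3.15q = 246.55 - 1.63q → q_m = 45.7845.
Social marginal cost = private MC + MEC = 31.22 + 3.85q.
Set SMC = demand: 31.22 + 3.85q = 246.55 - 1.63q → q* = 39.2938.
Gap = |45.7845 − 39.2938| = 6.4907.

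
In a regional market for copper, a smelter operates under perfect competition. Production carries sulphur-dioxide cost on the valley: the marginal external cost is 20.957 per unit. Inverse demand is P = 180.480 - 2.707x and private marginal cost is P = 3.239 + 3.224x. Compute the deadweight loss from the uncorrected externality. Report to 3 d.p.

DWL = 37.025

Market equilibrium (private): 3.239 + 3.224x = 180.480 - 2.707x → x_m = 29.8838.
Social marginal cost = private MC + MEC = 24.196 + 3.224x.
Set SMC = demand: 24.196 + 3.224x = 180.480 - 2.707x → x* = 26.3504.
Height of the DWL triangle at x_m is SMC(x_m) − demand(x_m) = MEC(x_m) = 20.9570.
DWL = ½ × 3.5334 × 20.9570 = 37.0247.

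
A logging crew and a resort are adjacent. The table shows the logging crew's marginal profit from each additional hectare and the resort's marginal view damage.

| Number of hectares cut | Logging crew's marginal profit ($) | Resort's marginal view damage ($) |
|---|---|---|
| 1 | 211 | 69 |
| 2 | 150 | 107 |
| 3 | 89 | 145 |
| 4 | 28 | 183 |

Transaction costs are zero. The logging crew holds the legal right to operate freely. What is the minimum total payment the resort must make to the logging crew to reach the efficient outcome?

Left alone the logging crew would choose level 4 (marginal profit stays positive).
Efficient level: k* = 2 (marginal profit ≥ marginal view damage through 2).
The resort must at least cover the logging crew's forgone profit from cutting 4→2: 89 + 28 = 117.

$117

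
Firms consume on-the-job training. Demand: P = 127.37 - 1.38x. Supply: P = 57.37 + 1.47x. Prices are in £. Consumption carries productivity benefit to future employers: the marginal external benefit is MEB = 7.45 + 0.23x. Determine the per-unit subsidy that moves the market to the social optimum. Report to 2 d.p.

subsidy = £14.25 per unit

Social marginal benefit = demand + MEB = 134.82 - 1.15x.
Set SMB = MC: 134.82 - 1.15x = 57.37 + 1.47x → x* = 29.5611.
The Pigouvian subsidy equals MEB at x*: 7.45 + 0.23×29.5611 = 14.2491.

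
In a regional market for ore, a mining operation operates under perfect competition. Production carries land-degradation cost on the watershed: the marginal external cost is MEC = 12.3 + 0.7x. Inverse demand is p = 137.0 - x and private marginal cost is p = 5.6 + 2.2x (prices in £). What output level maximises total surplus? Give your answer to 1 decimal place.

Social marginal cost = private MC + MEC = 17.9 + 2.9x.
Set SMC = demand: 17.9 + 2.9x = 137.0 - x → x* = 30.5385.

x* = 30.5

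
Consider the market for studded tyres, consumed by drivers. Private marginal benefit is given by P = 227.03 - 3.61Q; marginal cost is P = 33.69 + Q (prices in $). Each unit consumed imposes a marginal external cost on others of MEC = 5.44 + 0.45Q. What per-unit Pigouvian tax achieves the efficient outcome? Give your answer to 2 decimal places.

tax = $22.15 per unit

Social marginal benefit = demand − MEC = 221.59 - 4.06Q.
Set SMB = MC: 221.59 - 4.06Q = 33.69 + Q → Q* = 37.1344.
The Pigouvian tax equals MEC at Q*: 5.44 + 0.45×37.1344 = 22.1505.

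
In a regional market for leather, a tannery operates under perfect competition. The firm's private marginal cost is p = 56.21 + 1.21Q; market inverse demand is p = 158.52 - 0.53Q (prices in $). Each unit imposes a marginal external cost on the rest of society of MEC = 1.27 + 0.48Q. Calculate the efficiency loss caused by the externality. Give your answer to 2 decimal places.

DWL = $195.92

Market equilibrium (private): 56.21 + 1.21Q = 158.52 - 0.53Q → Q_m = 58.7989.
Social marginal cost = private MC + MEC = 57.48 + 1.69Q.
Set SMC = demand: 57.48 + 1.69Q = 158.52 - 0.53Q → Q* = 45.5135.
Between Q* and Q_m the wedge SMC − demand runs linearly from 0 to MEC(Q_m), so the loss is a triangle.
DWL = ½ × 13.2854 × 29.4934 = 195.9158.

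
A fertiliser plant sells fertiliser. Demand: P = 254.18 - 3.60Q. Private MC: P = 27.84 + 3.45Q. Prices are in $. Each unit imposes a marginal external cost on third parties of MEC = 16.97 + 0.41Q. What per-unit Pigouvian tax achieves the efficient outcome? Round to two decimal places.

tax = $28.48 per unit

Social marginal cost = private MC + MEC = 44.81 + 3.86Q.
Set SMC = demand: 44.81 + 3.86Q = 254.18 - 3.60Q → Q* = 28.0657.
The Pigouvian tax equals MEC at Q*: 16.97 + 0.41×28.0657 = 28.4769.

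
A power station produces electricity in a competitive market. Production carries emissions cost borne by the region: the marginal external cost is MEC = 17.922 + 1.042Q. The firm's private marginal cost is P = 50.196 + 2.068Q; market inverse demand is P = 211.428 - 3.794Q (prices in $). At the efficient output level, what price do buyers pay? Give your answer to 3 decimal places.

P = $132.674

Social marginal cost = private MC + MEC = 68.118 + 3.110Q.
Set SMC = demand: 68.118 + 3.110Q = 211.428 - 3.794Q → Q* = 20.7575.
Consumer price on the demand curve at Q*: 211.428 − 3.794×20.7575 = 132.6740.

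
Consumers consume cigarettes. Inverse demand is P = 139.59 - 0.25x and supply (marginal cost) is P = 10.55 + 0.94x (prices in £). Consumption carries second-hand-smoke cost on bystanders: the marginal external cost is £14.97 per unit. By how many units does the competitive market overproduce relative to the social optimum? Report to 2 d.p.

12.58 units

Market equilibrium (private): 10.55 + 0.94x = 139.59 - 0.25x → x_m = 108.4370.
Social marginal benefit = demand − MEC = 124.62 - 0.25x.
Set SMB = MC: 124.62 - 0.25x = 10.55 + 0.94x → x* = 95.8571.
Gap = |108.4370 − 95.8571| = 12.5799.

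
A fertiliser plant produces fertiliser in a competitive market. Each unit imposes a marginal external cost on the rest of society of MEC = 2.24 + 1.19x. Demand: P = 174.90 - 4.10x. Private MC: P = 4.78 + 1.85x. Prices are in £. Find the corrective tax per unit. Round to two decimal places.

Social marginal cost = private MC + MEC = 7.02 + 3.04x.
Set SMC = demand: 7.02 + 3.04x = 174.90 - 4.10x → x* = 23.5126.
The Pigouvian tax equals MEC at x*: 2.24 + 1.19×23.5126 = 30.2200.

tax = £30.22 per unit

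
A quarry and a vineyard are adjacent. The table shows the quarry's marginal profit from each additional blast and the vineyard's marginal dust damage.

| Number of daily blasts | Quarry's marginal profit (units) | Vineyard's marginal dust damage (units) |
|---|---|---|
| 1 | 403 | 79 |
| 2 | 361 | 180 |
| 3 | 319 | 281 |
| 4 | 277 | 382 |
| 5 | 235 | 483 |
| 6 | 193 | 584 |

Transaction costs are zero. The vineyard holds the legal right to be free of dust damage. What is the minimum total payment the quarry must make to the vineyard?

Efficient level: marginal profit ≥ marginal dust damage through level 3, so k* = 3.
With the vineyard holding the right, the quarry must at least compensate total damage at k*: 79 + 180 + 281 = 540.

540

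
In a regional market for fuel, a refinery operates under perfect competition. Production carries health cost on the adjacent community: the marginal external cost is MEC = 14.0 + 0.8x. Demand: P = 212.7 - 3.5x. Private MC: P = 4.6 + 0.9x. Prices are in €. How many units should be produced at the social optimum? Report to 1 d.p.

x* = 37.3

Social marginal cost = private MC + MEC = 18.6 + 1.7x.
Set SMC = demand: 18.6 + 1.7x = 212.7 - 3.5x → x* = 37.3269.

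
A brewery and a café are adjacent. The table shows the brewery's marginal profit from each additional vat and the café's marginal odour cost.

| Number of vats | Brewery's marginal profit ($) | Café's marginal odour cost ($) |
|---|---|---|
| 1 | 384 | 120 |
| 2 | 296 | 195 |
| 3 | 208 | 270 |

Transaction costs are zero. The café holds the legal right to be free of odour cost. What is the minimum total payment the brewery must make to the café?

Efficient level: marginal profit ≥ marginal odour cost through level 2, so k* = 2.
With the café holding the right, the brewery must at least compensate total damage at k*: 120 + 195 = 315.

$315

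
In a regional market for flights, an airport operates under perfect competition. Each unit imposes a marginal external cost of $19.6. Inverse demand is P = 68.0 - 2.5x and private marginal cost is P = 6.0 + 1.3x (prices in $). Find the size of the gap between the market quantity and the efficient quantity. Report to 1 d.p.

5.2 units

Market equilibrium (private): 6.0 + 1.3x = 68.0 - 2.5x → x_m = 16.3158.
Social marginal cost = private MC + MEC = 25.6 + 1.3x.
Set SMC = demand: 25.6 + 1.3x = 68.0 - 2.5x → x* = 11.1579.
Gap = |16.3158 − 11.1579| = 5.1579.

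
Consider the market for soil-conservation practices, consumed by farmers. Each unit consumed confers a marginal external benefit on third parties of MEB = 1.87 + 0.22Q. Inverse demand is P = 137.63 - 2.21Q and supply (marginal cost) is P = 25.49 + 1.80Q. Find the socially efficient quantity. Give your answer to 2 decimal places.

Q* = 30.08

Social marginal benefit = demand + MEB = 139.50 - 1.99Q.
Set SMB = MC: 139.50 - 1.99Q = 25.49 + 1.80Q → Q* = 30.0818.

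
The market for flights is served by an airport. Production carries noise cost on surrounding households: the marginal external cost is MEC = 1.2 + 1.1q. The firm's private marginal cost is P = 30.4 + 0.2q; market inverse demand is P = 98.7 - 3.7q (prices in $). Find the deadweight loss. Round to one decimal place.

Market equilibrium (private): 30.4 + 0.2q = 98.7 - 3.7q → q_m = 17.5128.
Social marginal cost = private MC + MEC = 31.6 + 1.3q.
Set SMC = demand: 31.6 + 1.3q = 98.7 - 3.7q → q* = 13.4200.
The welfare-loss triangle has base |q_m − q*| and height MEC(q_m) (the vertical gap between SMC and demand is zero at q* and MEC at q_m).
DWL = ½ × 4.0928 × 20.4641 = 41.8777.

DWL = $41.9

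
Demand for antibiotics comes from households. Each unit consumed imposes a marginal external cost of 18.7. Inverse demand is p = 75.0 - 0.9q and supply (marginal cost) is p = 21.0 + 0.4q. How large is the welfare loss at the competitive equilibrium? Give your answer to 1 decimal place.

DWL = 134.5

Market equilibrium (private): 21.0 + 0.4q = 75.0 - 0.9q → q_m = 41.5385.
Social marginal benefit = demand − MEC = 56.3 - 0.9q.
Set SMB = MC: 56.3 - 0.9q = 21.0 + 0.4q → q* = 27.1538.
The welfare-loss triangle has base |q_m − q*| and height MEC(q_m) (the vertical gap between SMB and MC is zero at q* and MEC at q_m).
DWL = ½ × 14.3847 × 18.7000 = 134.4969.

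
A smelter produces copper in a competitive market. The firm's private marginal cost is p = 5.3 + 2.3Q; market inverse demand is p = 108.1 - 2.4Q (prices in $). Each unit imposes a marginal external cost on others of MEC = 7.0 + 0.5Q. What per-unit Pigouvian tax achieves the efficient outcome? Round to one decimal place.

tax = $16.2 per unit

Social marginal cost = private MC + MEC = 12.3 + 2.8Q.
Set SMC = demand: 12.3 + 2.8Q = 108.1 - 2.4Q → Q* = 18.4231.
The Pigouvian tax equals MEC at Q*: 7.0 + 0.5×18.4231 = 16.2116.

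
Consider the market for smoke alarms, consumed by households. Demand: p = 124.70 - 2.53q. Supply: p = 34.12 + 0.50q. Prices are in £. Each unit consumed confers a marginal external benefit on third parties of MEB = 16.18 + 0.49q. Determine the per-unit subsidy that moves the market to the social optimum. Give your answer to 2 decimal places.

subsidy = £36.78 per unit

Social marginal benefit = demand + MEB = 140.88 - 2.04q.
Set SMB = MC: 140.88 - 2.04q = 34.12 + 0.50q → q* = 42.0315.
The Pigouvian subsidy equals MEB at q*: 16.18 + 0.49×42.0315 = 36.7754.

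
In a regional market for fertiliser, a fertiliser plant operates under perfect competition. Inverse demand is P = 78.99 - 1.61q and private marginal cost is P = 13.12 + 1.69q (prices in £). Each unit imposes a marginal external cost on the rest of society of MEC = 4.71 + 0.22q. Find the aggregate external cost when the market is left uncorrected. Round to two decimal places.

Market equilibrium (private): 13.12 + 1.69q = 78.99 - 1.61q → q_m = 19.9606.
Total external cost = ∫₀^{q_m} (4.71 + 0.22q) dq = 4.71×19.9606 + ½×0.22×19.9606² = 137.8412.

£137.84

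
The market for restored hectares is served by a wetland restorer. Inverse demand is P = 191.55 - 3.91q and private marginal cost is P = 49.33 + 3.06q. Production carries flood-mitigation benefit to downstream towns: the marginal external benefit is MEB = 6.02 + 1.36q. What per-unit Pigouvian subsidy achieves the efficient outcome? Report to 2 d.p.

Social marginal cost = private MC − MEB = 43.31 + 1.70q.
Set SMC = demand: 43.31 + 1.70q = 191.55 - 3.91q → q* = 26.4242.
The Pigouvian subsidy equals MEB at q*: 6.02 + 1.36×26.4242 = 41.9569.

subsidy = 41.96 per unit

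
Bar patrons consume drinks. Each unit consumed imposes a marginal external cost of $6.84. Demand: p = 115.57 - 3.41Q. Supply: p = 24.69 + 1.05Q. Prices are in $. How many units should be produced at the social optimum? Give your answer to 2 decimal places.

Q* = 18.84

Social marginal benefit = demand − MEC = 108.73 - 3.41Q.
Set SMB = MC: 108.73 - 3.41Q = 24.69 + 1.05Q → Q* = 18.8430.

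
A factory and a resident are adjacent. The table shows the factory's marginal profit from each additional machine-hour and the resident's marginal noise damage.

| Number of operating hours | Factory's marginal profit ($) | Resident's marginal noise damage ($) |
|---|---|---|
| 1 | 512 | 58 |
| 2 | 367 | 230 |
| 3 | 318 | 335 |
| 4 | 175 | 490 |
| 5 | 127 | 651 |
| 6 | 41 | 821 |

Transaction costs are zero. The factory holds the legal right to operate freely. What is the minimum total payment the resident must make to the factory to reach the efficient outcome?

$661

Left alone the factory would choose level 6 (marginal profit stays positive).
Efficient level: k* = 2 (marginal profit ≥ marginal noise damage through 2).
The resident must at least cover the factory's forgone profit from cutting 6→2: 318 + 175 + 127 + 41 = 661.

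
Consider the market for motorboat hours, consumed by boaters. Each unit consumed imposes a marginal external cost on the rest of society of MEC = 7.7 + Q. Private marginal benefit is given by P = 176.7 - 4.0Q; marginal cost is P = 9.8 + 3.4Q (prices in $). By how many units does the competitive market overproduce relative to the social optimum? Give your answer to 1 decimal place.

3.6 units

Market equilibrium (private): 9.8 + 3.4Q = 176.7 - 4.0Q → Q_m = 22.5541.
Social marginal benefit = demand − MEC = 169.0 - 5.0Q.
Set SMB = MC: 169.0 - 5.0Q = 9.8 + 3.4Q → Q* = 18.9524.
Gap = |22.5541 − 18.9524| = 3.6017.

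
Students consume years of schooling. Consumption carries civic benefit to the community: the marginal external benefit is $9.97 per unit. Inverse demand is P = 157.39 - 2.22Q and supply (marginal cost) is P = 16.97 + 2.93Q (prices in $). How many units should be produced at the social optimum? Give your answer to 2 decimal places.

Q* = 29.20

Social marginal benefit = demand + MEB = 167.36 - 2.22Q.
Set SMB = MC: 167.36 - 2.22Q = 16.97 + 2.93Q → Q* = 29.2019.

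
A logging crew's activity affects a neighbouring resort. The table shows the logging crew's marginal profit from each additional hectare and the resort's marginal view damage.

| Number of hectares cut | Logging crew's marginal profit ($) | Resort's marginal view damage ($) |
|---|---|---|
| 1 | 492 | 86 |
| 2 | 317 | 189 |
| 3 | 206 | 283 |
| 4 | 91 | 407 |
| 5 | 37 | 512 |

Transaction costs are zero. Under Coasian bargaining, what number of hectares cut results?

Bargaining reaches the level where marginal profit last exceeds marginal view damage.
That holds through level 2 (317 ≥ 189) but not at 3 (206 < 283).

2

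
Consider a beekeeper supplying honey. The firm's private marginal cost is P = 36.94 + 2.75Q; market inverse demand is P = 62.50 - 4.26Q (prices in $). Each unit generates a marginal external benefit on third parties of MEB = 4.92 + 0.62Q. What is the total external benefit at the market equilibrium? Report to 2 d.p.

Market equilibrium (private): 36.94 + 2.75Q = 62.50 - 4.26Q → Q_m = 3.6462.
Total external benefit = ∫₀^{Q_m} (4.92 + 0.62Q) dQ = 4.92×3.6462 + ½×0.62×3.6462² = 22.0607.

$22.06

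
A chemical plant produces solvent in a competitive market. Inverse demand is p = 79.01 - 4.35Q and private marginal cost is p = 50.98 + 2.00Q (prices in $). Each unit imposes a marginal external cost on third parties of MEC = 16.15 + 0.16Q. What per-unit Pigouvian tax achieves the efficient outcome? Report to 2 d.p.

tax = $16.44 per unit

Social marginal cost = private MC + MEC = 67.13 + 2.16Q.
Set SMC = demand: 67.13 + 2.16Q = 79.01 - 4.35Q → Q* = 1.8249.
The Pigouvian tax equals MEC at Q*: 16.15 + 0.16×1.8249 = 16.4420.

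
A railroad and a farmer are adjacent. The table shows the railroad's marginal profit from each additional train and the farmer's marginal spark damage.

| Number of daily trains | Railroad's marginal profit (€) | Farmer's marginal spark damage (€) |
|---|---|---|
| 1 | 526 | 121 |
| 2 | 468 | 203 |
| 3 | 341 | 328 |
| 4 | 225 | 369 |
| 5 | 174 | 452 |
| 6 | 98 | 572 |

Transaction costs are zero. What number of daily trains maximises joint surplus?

3

Bargaining reaches the level where marginal profit last exceeds marginal spark damage.
That holds through level 3 (341 ≥ 328) but not at 4 (225 < 369).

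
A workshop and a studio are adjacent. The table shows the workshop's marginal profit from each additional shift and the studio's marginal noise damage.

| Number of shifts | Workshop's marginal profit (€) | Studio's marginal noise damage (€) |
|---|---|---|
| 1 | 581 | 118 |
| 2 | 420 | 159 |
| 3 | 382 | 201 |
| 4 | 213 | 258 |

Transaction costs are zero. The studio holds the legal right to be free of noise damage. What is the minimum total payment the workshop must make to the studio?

€478

Efficient level: marginal profit ≥ marginal noise damage through level 3, so k* = 3.
With the studio holding the right, the workshop must at least compensate total damage at k*: 118 + 159 + 201 = 478.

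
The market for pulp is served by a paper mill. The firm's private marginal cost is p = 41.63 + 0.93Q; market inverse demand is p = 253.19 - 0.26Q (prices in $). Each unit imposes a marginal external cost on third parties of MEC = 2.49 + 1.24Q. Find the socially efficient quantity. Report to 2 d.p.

Q* = 86.04

Social marginal cost = private MC + MEC = 44.12 + 2.17Q.
Set SMC = demand: 44.12 + 2.17Q = 253.19 - 0.26Q → Q* = 86.0370.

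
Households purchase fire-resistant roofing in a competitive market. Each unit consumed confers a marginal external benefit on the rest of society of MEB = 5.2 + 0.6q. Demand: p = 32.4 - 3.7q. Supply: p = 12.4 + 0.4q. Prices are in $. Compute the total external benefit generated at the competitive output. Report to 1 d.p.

$32.5

Market equilibrium (private): 12.4 + 0.4q = 32.4 - 3.7q → q_m = 4.8780.
Total external benefit = ∫₀^{q_m} (5.2 + 0.6q) dq = 5.2×4.8780 + ½×0.6×4.8780² = 32.5041.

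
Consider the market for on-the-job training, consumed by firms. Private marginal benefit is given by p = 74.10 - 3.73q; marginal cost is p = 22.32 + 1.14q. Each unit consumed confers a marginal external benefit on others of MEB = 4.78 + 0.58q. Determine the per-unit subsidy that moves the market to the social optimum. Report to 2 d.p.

Social marginal benefit = demand + MEB = 78.88 - 3.15q.
Set SMB = MC: 78.88 - 3.15q = 22.32 + 1.14q → q* = 13.1841.
The Pigouvian subsidy equals MEB at q*: 4.78 + 0.58×13.1841 = 12.4268.

subsidy = 12.43 per unit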